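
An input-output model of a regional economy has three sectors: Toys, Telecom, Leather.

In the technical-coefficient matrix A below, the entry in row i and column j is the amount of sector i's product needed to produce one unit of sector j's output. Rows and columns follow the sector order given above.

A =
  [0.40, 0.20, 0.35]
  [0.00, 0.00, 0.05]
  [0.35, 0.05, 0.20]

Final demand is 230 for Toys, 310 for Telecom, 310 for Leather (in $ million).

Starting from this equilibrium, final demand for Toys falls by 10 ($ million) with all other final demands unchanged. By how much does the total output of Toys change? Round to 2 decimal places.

I − A =
  [   0.60    -0.20    -0.35]
  [   0.00     1.00    -0.05]
  [  -0.35    -0.05     0.80]
Cofactors of I−A, C_ij = (−1)^(i+j)·(minor ij) (rows/columns in the sector order above):
  C_11 = (1.00)(0.80) − (-0.05)(-0.05) = 0.7975
  C_12 = −[(0.00)(0.80) − (-0.05)(-0.35)] = 0.0175
  C_13 = (0.00)(-0.05) − (1.00)(-0.35) = 0.3500
  C_21 = −[(-0.20)(0.80) − (-0.35)(-0.05)] = 0.1775
  C_22 = (0.60)(0.80) − (-0.35)(-0.35) = 0.3575
  C_23 = −[(0.60)(-0.05) − (-0.20)(-0.35)] = 0.1000
  C_31 = (-0.20)(-0.05) − (-0.35)(1.00) = 0.3600
  C_32 = −[(0.60)(-0.05) − (-0.35)(0.00)] = 0.0300
  C_33 = (0.60)(1.00) − (-0.20)(0.00) = 0.6000
det(I−A) = Σ_j (I−A)_1j·C_1j = (0.60)(0.7975) + (-0.20)(0.0175) + (-0.35)(0.3500) = 0.3525
adj(I−A) = Cᵀ =
  [ 0.7975   0.1775   0.3600]
  [ 0.0175   0.3575   0.0300]
  [ 0.3500   0.1000   0.6000]
(I − A)⁻¹ = adj(I−A) / det(I−A) ≈
  [   2.2624     0.5035     1.0213]
  [   0.0496     1.0142     0.0851]
  [   0.9929     0.2837     1.7021]
Δx = (I − A)⁻¹ Δd with Δd having -10 in the Toys component and 0 elsewhere.
So Δx_1 = L_11 · (-10), where L_11 = adj(I−A)_11 / det(I−A) = 0.7975 / 0.3525.
Δx_1 = 0.7975 × (-10) / 0.3525 = -7.975 / 0.3525 ≈ -22.62.

Δx_1 = -22.62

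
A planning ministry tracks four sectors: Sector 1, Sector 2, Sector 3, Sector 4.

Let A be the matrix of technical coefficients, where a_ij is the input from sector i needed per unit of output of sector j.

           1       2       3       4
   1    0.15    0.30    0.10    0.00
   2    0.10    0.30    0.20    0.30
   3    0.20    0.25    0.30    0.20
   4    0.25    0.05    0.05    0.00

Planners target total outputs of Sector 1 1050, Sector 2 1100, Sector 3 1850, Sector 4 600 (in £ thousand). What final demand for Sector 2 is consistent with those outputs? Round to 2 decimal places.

d_2 = 115.00

I − A =
  [   0.85    -0.30    -0.10     0.00]
  [  -0.10     0.70    -0.20    -0.30]
  [  -0.20    -0.25     0.70    -0.20]
  [  -0.25    -0.05    -0.05     1.00]
d = (I − A) x:
  d_1 = (+0.85)·1050 + (-0.30)·1100 + (-0.10)·1850 + (+0.00)·600 = 377.50
  d_2 = (-0.10)·1050 + (+0.70)·1100 + (-0.20)·1850 + (-0.30)·600 = 115.00
  d_3 = (-0.20)·1050 + (-0.25)·1100 + (+0.70)·1850 + (-0.20)·600 = 690.00
  d_4 = (-0.25)·1050 + (-0.05)·1100 + (-0.05)·1850 + (+1.00)·600 = 190.00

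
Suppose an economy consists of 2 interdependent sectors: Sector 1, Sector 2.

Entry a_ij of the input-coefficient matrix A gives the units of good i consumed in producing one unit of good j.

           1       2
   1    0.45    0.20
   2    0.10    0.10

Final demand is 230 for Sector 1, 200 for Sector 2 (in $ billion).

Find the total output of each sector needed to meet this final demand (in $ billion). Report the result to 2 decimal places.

I − A =
  [   0.55    -0.20]
  [  -0.10     0.90]
det(I−A) = (0.55)(0.90) − (-0.20)(-0.10) = 0.4750
adj(I−A) = [[0.90, 0.20], [0.10, 0.55]]
(I − A)⁻¹ = adj(I−A) / det(I−A) ≈
  [   1.8947     0.4211]
  [   0.2105     1.1579]
x = (I − A)⁻¹ d = adj(I−A)·d / det(I−A), with det(I−A) = 0.4750:
  x_1 = (0.90·230 + 0.20·200) / 0.4750 = 247.00 / 0.4750 = 520.00
  x_2 = (0.10·230 + 0.55·200) / 0.4750 = 133.00 / 0.4750 = 280.00

x_1 = 520.00, x_2 = 280.00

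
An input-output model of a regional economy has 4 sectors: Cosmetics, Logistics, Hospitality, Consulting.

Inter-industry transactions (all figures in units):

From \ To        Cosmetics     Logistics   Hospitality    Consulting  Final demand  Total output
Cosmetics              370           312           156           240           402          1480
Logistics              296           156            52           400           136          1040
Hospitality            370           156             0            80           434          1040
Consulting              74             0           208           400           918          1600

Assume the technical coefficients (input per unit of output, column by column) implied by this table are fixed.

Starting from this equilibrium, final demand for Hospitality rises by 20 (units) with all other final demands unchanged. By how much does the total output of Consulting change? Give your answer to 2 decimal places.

Δx_4 = 6.71

Technical coefficients a_ij = z_ij / X_j:
  a_11 = 370/1480 = 0.25, a_21 = 296/1480 = 0.20, a_31 = 370/1480 = 0.25, a_41 = 74/1480 = 0.05
  a_12 = 312/1040 = 0.30, a_22 = 156/1040 = 0.15, a_32 = 156/1040 = 0.15, a_42 = 0/1040 = 0.00
  a_13 = 156/1040 = 0.15, a_23 = 52/1040 = 0.05, a_33 = 0/1040 = 0.00, a_43 = 208/1040 = 0.20
  a_14 = 240/1600 = 0.15, a_24 = 400/1600 = 0.25, a_34 = 80/1600 = 0.05, a_44 = 400/1600 = 0.25
I − A =
  [   0.75    -0.30    -0.15    -0.15]
  [  -0.20     0.85    -0.05    -0.25]
  [  -0.25    -0.15     1.00    -0.05]
  [  -0.05     0.00    -0.20     0.75]
Compute the cofactors C_ij = (−1)^(i+j)·(3×3 minor ij) of I−A; the adjugate is their transpose:
adj(I−A) = Cᵀ =
  [ 0.615875   0.243375   0.147375   0.214125]
  [ 0.182500   0.511500   0.095625   0.213375]
  [ 0.185875   0.140250   0.423000   0.112125]
  [ 0.090625   0.053625   0.122625   0.531750]
det(I−A) = Σ_j (I−A)_1j·C_1j = (0.75)(0.615875) + (-0.30)(0.182500) + (-0.15)(0.185875) + (-0.15)(0.090625) = 0.36568125
(I − A)⁻¹ = adj(I−A) / det(I−A) ≈
  [   1.6842     0.6655     0.4030     0.5856]
  [   0.4991     1.3988     0.2615     0.5835]
  [   0.5083     0.3835     1.1567     0.3066]
  [   0.2478     0.1466     0.3353     1.4541]
Δx = (I − A)⁻¹ Δd with Δd having +20 in the Hospitality component and 0 elsewhere.
So Δx_4 = L_43 · (+20), where L_43 = adj(I−A)_43 / det(I−A) = 0.122625 / 0.36568125.
Δx_4 = 0.122625 × (+20) / 0.36568125 = 2.4525 / 0.36568125 ≈ 6.71.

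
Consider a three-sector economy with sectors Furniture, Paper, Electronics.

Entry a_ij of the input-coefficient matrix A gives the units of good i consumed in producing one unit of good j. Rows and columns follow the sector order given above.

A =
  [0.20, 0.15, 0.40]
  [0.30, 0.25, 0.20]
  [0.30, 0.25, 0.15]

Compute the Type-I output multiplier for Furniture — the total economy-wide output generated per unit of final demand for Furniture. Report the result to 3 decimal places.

I − A =
  [   0.80    -0.15    -0.40]
  [  -0.30     0.75    -0.20]
  [  -0.30    -0.25     0.85]
Cofactors of I−A, C_ij = (−1)^(i+j)·(minor ij) (rows/columns in the sector order above):
  C_11 = (0.75)(0.85) − (-0.20)(-0.25) = 0.5875
  C_12 = −[(-0.30)(0.85) − (-0.20)(-0.30)] = 0.3150
  C_13 = (-0.30)(-0.25) − (0.75)(-0.30) = 0.3000
  C_21 = −[(-0.15)(0.85) − (-0.40)(-0.25)] = 0.2275
  C_22 = (0.80)(0.85) − (-0.40)(-0.30) = 0.5600
  C_23 = −[(0.80)(-0.25) − (-0.15)(-0.30)] = 0.2450
  C_31 = (-0.15)(-0.20) − (-0.40)(0.75) = 0.3300
  C_32 = −[(0.80)(-0.20) − (-0.40)(-0.30)] = 0.2800
  C_33 = (0.80)(0.75) − (-0.15)(-0.30) = 0.5550
det(I−A) = Σ_j (I−A)_1j·C_1j = (0.80)(0.5875) + (-0.15)(0.3150) + (-0.40)(0.3000) = 0.30275
adj(I−A) = Cᵀ =
  [ 0.5875   0.2275   0.3300]
  [ 0.3150   0.5600   0.2800]
  [ 0.3000   0.2450   0.5550]
(I − A)⁻¹ = adj(I−A) / det(I−A) ≈
  [   1.9405     0.7514     1.0900]
  [   1.0405     1.8497     0.9249]
  [   0.9909     0.8092     1.8332]
The output multiplier for sector j is the column-j sum of the Leontief inverse (I − A)⁻¹ = adj(I−A) / det(I−A).
Column F of adj(I−A): (0.5875, 0.3150, 0.3000); det(I−A) = 0.30275.
m_F = (0.5875 + 0.3150 + 0.3000) / 0.30275 = 1.2025 / 0.30275 ≈ 3.972.

m_F = 3.972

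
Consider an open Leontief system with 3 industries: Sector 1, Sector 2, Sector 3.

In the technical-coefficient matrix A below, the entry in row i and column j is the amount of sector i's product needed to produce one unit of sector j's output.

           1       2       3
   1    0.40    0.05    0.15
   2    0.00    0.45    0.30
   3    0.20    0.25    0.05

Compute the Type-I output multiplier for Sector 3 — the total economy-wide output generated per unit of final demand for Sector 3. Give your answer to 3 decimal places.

I − A =
  [   0.60    -0.05    -0.15]
  [   0.00     0.55    -0.30]
  [  -0.20    -0.25     0.95]
Cofactors of I−A, C_ij = (−1)^(i+j)·(minor ij) (rows/columns in the sector order above):
  C_11 = (0.55)(0.95) − (-0.30)(-0.25) = 0.4475
  C_12 = −[(0.00)(0.95) − (-0.30)(-0.20)] = 0.0600
  C_13 = (0.00)(-0.25) − (0.55)(-0.20) = 0.1100
  C_21 = −[(-0.05)(0.95) − (-0.15)(-0.25)] = 0.0850
  C_22 = (0.60)(0.95) − (-0.15)(-0.20) = 0.5400
  C_23 = −[(0.60)(-0.25) − (-0.05)(-0.20)] = 0.1600
  C_31 = (-0.05)(-0.30) − (-0.15)(0.55) = 0.0975
  C_32 = −[(0.60)(-0.30) − (-0.15)(0.00)] = 0.1800
  C_33 = (0.60)(0.55) − (-0.05)(0.00) = 0.3300
det(I−A) = Σ_j (I−A)_1j·C_1j = (0.60)(0.4475) + (-0.05)(0.0600) + (-0.15)(0.1100) = 0.2490
adj(I−A) = Cᵀ =
  [ 0.4475   0.0850   0.0975]
  [ 0.0600   0.5400   0.1800]
  [ 0.1100   0.1600   0.3300]
(I − A)⁻¹ = adj(I−A) / det(I−A) ≈
  [   1.7972     0.3414     0.3916]
  [   0.2410     2.1687     0.7229]
  [   0.4418     0.6426     1.3253]
The output multiplier for sector j is the column-j sum of the Leontief inverse (I − A)⁻¹ = adj(I−A) / det(I−A).
Column 3 of adj(I−A): (0.0975, 0.1800, 0.3300); det(I−A) = 0.2490.
m_3 = (0.0975 + 0.1800 + 0.3300) / 0.2490 = 0.6075 / 0.2490 ≈ 2.440.

m_3 = 2.440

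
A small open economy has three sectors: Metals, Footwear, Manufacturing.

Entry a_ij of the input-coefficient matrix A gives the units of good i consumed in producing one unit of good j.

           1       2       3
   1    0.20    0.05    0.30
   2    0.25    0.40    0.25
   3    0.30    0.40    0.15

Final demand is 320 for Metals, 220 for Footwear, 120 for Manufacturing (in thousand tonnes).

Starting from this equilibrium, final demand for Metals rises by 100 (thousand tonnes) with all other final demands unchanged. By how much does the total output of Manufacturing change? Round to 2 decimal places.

Δx_3 = 121.94

I − A =
  [   0.80    -0.05    -0.30]
  [  -0.25     0.60    -0.25]
  [  -0.30    -0.40     0.85]
Cofactors of I−A, C_ij = (−1)^(i+j)·(minor ij) (rows/columns in the sector order above):
  C_11 = (0.60)(0.85) − (-0.25)(-0.40) = 0.4100
  C_12 = −[(-0.25)(0.85) − (-0.25)(-0.30)] = 0.2875
  C_13 = (-0.25)(-0.40) − (0.60)(-0.30) = 0.2800
  C_21 = −[(-0.05)(0.85) − (-0.30)(-0.40)] = 0.1625
  C_22 = (0.80)(0.85) − (-0.30)(-0.30) = 0.5900
  C_23 = −[(0.80)(-0.40) − (-0.05)(-0.30)] = 0.3350
  C_31 = (-0.05)(-0.25) − (-0.30)(0.60) = 0.1925
  C_32 = −[(0.80)(-0.25) − (-0.30)(-0.25)] = 0.2750
  C_33 = (0.80)(0.60) − (-0.05)(-0.25) = 0.4675
det(I−A) = Σ_j (I−A)_1j·C_1j = (0.80)(0.4100) + (-0.05)(0.2875) + (-0.30)(0.2800) = 0.229625
adj(I−A) = Cᵀ =
  [ 0.4100   0.1625   0.1925]
  [ 0.2875   0.5900   0.2750]
  [ 0.2800   0.3350   0.4675]
(I − A)⁻¹ = adj(I−A) / det(I−A) ≈
  [   1.7855     0.7077     0.8383]
  [   1.2520     2.5694     1.1976]
  [   1.2194     1.4589     2.0359]
Δx = (I − A)⁻¹ Δd with Δd having +100 in the Metals component and 0 elsewhere.
So Δx_3 = L_31 · (+100), where L_31 = adj(I−A)_31 / det(I−A) = 0.2800 / 0.229625.
Δx_3 = 0.2800 × (+100) / 0.229625 = 28.00 / 0.229625 ≈ 121.94.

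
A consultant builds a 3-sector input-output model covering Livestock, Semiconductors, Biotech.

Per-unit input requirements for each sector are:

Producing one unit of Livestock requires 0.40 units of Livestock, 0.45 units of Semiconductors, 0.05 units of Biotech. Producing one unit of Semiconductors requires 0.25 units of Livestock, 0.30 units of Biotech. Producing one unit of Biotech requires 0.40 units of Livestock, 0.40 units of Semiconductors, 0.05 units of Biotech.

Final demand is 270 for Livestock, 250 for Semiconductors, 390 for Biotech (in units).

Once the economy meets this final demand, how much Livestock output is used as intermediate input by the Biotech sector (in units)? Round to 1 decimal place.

z_13 = 369.3

I − A =
  [   0.60    -0.25    -0.40]
  [  -0.45     1.00    -0.40]
  [  -0.05    -0.30     0.95]
Cofactors of I−A, C_ij = (−1)^(i+j)·(minor ij) (rows/columns in the sector order above):
  C_11 = (1.00)(0.95) − (-0.40)(-0.30) = 0.8300
  C_12 = −[(-0.45)(0.95) − (-0.40)(-0.05)] = 0.4475
  C_13 = (-0.45)(-0.30) − (1.00)(-0.05) = 0.1850
  C_21 = −[(-0.25)(0.95) − (-0.40)(-0.30)] = 0.3575
  C_22 = (0.60)(0.95) − (-0.40)(-0.05) = 0.5500
  C_23 = −[(0.60)(-0.30) − (-0.25)(-0.05)] = 0.1925
  C_31 = (-0.25)(-0.40) − (-0.40)(1.00) = 0.5000
  C_32 = −[(0.60)(-0.40) − (-0.40)(-0.45)] = 0.4200
  C_33 = (0.60)(1.00) − (-0.25)(-0.45) = 0.4875
det(I−A) = Σ_j (I−A)_1j·C_1j = (0.60)(0.8300) + (-0.25)(0.4475) + (-0.40)(0.1850) = 0.312125
adj(I−A) = Cᵀ =
  [ 0.8300   0.3575   0.5000]
  [ 0.4475   0.5500   0.4200]
  [ 0.1850   0.1925   0.4875]
(I − A)⁻¹ = adj(I−A) / det(I−A) ≈
  [   2.6592     1.1454     1.6019]
  [   1.4337     1.7621     1.3456]
  [   0.5927     0.6167     1.5619]
First solve x = (I − A)⁻¹ d = adj(I−A)·d / det(I−A); in particular x_3 = (0.1850·270 + 0.1925·250 + 0.4875·390) / 0.312125 = 288.20 / 0.312125 ≈ 923.348.
Intermediate flow from 1 to 3: z_13 = a_13 · x_3 = 0.40 × 288.20 / 0.312125 = 115.28 / 0.312125 ≈ 369.3.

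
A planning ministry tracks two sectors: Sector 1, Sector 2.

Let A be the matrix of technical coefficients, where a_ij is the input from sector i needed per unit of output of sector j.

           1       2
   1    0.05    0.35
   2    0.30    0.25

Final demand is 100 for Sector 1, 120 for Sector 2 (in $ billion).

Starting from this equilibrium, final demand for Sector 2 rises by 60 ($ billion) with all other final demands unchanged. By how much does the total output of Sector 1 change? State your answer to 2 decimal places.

I − A =
  [   0.95    -0.35]
  [  -0.30     0.75]
det(I−A) = (0.95)(0.75) − (-0.35)(-0.30) = 0.6075
adj(I−A) = [[0.75, 0.35], [0.30, 0.95]]
(I − A)⁻¹ = adj(I−A) / det(I−A) ≈
  [   1.2346     0.5761]
  [   0.4938     1.5638]
Δx = (I − A)⁻¹ Δd with Δd having +60 in the Sector 2 component and 0 elsewhere.
So Δx_1 = L_12 · (+60), where L_12 = adj(I−A)_12 / det(I−A) = 0.35 / 0.6075.
Δx_1 = 0.35 × (+60) / 0.6075 = 21.00 / 0.6075 ≈ 34.57.

Δx_1 = 34.57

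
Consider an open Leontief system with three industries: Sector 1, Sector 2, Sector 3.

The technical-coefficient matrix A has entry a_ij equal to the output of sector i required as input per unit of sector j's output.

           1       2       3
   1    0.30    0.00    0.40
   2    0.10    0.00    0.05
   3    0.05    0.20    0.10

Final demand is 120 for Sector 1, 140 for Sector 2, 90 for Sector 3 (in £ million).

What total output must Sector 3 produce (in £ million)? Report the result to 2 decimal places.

x_3 = 152.94

I − A =
  [   0.70     0.00    -0.40]
  [  -0.10     1.00    -0.05]
  [  -0.05    -0.20     0.90]
Cofactors of I−A, C_ij = (−1)^(i+j)·(minor ij) (rows/columns in the sector order above):
  C_11 = (1.00)(0.90) − (-0.05)(-0.20) = 0.8900
  C_12 = −[(-0.10)(0.90) − (-0.05)(-0.05)] = 0.0925
  C_13 = (-0.10)(-0.20) − (1.00)(-0.05) = 0.0700
  C_21 = −[(0.00)(0.90) − (-0.40)(-0.20)] = 0.0800
  C_22 = (0.70)(0.90) − (-0.40)(-0.05) = 0.6100
  C_23 = −[(0.70)(-0.20) − (0.00)(-0.05)] = 0.1400
  C_31 = (0.00)(-0.05) − (-0.40)(1.00) = 0.4000
  C_32 = −[(0.70)(-0.05) − (-0.40)(-0.10)] = 0.0750
  C_33 = (0.70)(1.00) − (0.00)(-0.10) = 0.7000
det(I−A) = Σ_j (I−A)_1j·C_1j = (0.70)(0.8900) + (0.00)(0.0925) + (-0.40)(0.0700) = 0.5950
adj(I−A) = Cᵀ =
  [ 0.8900   0.0800   0.4000]
  [ 0.0925   0.6100   0.0750]
  [ 0.0700   0.1400   0.7000]
(I − A)⁻¹ = adj(I−A) / det(I−A) ≈
  [   1.4958     0.1345     0.6723]
  [   0.1555     1.0252     0.1261]
  [   0.1176     0.2353     1.1765]
x = (I − A)⁻¹ d = adj(I−A)·d / det(I−A), with det(I−A) = 0.5950:
  x_1 = (0.8900·120 + 0.0800·140 + 0.4000·90) / 0.5950 = 154.00 / 0.5950 ≈ 258.82
  x_2 = (0.0925·120 + 0.6100·140 + 0.0750·90) / 0.5950 = 103.25 / 0.5950 ≈ 173.53
  x_3 = (0.0700·120 + 0.1400·140 + 0.7000·90) / 0.5950 = 91.00 / 0.5950 ≈ 152.94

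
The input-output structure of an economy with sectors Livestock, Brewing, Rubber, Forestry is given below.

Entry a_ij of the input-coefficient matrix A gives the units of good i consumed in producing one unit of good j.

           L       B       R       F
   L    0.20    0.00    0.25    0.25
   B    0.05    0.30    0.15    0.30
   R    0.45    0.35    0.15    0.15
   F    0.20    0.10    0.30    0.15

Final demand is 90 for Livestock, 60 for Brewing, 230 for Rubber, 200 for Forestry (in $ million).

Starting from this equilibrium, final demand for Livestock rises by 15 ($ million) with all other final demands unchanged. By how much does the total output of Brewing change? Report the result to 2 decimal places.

Δx_B = 17.18

I − A =
  [   0.80     0.00    -0.25    -0.25]
  [  -0.05     0.70    -0.15    -0.30]
  [  -0.45    -0.35     0.85    -0.15]
  [  -0.20    -0.10    -0.30     0.85]
Compute the cofactors C_ij = (−1)^(i+j)·(3×3 minor ij) of I−A; the adjugate is their transpose:
adj(I−A) = Cᵀ =
  [ 0.370375   0.125625   0.197500   0.188125]
  [ 0.187250   0.362625   0.195875   0.217625]
  [ 0.311875   0.243750   0.415750   0.251125]
  [ 0.219250   0.158250   0.216250   0.350875]
det(I−A) = Σ_j (I−A)_1j·C_1j = (0.80)(0.370375) + (0.00)(0.187250) + (-0.25)(0.311875) + (-0.25)(0.219250) = 0.16351875
(I − A)⁻¹ = adj(I−A) / det(I−A) ≈
  [   2.2650     0.7683     1.2078     1.1505]
  [   1.1451     2.2176     1.1979     1.3309]
  [   1.9073     1.4907     2.5425     1.5358]
  [   1.3408     0.9678     1.3225     2.1458]
Δx = (I − A)⁻¹ Δd with Δd having +15 in the Livestock component and 0 elsewhere.
So Δx_B = L_BL · (+15), where L_BL = adj(I−A)_BL / det(I−A) = 0.187250 / 0.16351875.
Δx_B = 0.187250 × (+15) / 0.16351875 = 2.80875 / 0.16351875 ≈ 17.18.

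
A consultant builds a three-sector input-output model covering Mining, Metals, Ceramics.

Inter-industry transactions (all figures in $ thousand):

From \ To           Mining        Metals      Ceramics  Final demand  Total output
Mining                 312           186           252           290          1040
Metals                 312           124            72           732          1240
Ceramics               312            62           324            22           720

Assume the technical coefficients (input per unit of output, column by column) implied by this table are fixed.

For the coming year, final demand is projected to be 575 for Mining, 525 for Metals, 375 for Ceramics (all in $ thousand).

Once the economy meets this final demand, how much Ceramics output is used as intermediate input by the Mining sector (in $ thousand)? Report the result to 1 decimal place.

Technical coefficients a_ij = z_ij / X_j:
  a_11 = 312/1040 = 0.30, a_21 = 312/1040 = 0.30, a_31 = 312/1040 = 0.30
  a_12 = 186/1240 = 0.15, a_22 = 124/1240 = 0.10, a_32 = 62/1240 = 0.05
  a_13 = 252/720 = 0.35, a_23 = 72/720 = 0.10, a_33 = 324/720 = 0.45
I − A =
  [   0.70    -0.15    -0.35]
  [  -0.30     0.90    -0.10]
  [  -0.30    -0.05     0.55]
Cofactors of I−A, C_ij = (−1)^(i+j)·(minor ij) (rows/columns in the sector order above):
  C_11 = (0.90)(0.55) − (-0.10)(-0.05) = 0.4900
  C_12 = −[(-0.30)(0.55) − (-0.10)(-0.30)] = 0.1950
  C_13 = (-0.30)(-0.05) − (0.90)(-0.30) = 0.2850
  C_21 = −[(-0.15)(0.55) − (-0.35)(-0.05)] = 0.1000
  C_22 = (0.70)(0.55) − (-0.35)(-0.30) = 0.2800
  C_23 = −[(0.70)(-0.05) − (-0.15)(-0.30)] = 0.0800
  C_31 = (-0.15)(-0.10) − (-0.35)(0.90) = 0.3300
  C_32 = −[(0.70)(-0.10) − (-0.35)(-0.30)] = 0.1750
  C_33 = (0.70)(0.90) − (-0.15)(-0.30) = 0.5850
det(I−A) = Σ_j (I−A)_1j·C_1j = (0.70)(0.4900) + (-0.15)(0.1950) + (-0.35)(0.2850) = 0.2140
adj(I−A) = Cᵀ =
  [ 0.4900   0.1000   0.3300]
  [ 0.1950   0.2800   0.1750]
  [ 0.2850   0.0800   0.5850]
(I − A)⁻¹ = adj(I−A) / det(I−A) ≈
  [   2.2897     0.4673     1.5421]
  [   0.9112     1.3084     0.8178]
  [   1.3318     0.3738     2.7336]
First solve x = (I − A)⁻¹ d = adj(I−A)·d / det(I−A); in particular x_1 = (0.4900·575 + 0.1000·525 + 0.3300·375) / 0.2140 = 458.00 / 0.2140 ≈ 2140.187.
Intermediate flow from 3 to 1: z_31 = a_31 · x_1 = 0.30 × 458.00 / 0.2140 = 137.40 / 0.2140 ≈ 642.1.

z_31 = 642.1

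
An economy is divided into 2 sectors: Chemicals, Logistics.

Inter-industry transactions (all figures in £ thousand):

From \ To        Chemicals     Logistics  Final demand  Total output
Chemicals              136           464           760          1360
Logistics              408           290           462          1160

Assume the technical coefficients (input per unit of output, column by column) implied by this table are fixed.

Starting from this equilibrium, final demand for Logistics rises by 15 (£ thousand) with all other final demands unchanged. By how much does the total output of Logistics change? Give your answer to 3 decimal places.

Δx_L = 24.324

Technical coefficients a_ij = z_ij / X_j:
  a_CC = 136/1360 = 0.10, a_LC = 408/1360 = 0.30
  a_CL = 464/1160 = 0.40, a_LL = 290/1160 = 0.25
I − A =
  [   0.90    -0.40]
  [  -0.30     0.75]
det(I−A) = (0.90)(0.75) − (-0.40)(-0.30) = 0.5550
adj(I−A) = [[0.75, 0.40], [0.30, 0.90]]
(I − A)⁻¹ = adj(I−A) / det(I−A) ≈
  [   1.3514     0.7207]
  [   0.5405     1.6216]
Δx = (I − A)⁻¹ Δd with Δd having +15 in the Logistics component and 0 elsewhere.
So Δx_L = L_LL · (+15), where L_LL = adj(I−A)_LL / det(I−A) = 0.90 / 0.5550.
Δx_L = 0.90 × (+15) / 0.5550 = 13.50 / 0.5550 ≈ 24.324.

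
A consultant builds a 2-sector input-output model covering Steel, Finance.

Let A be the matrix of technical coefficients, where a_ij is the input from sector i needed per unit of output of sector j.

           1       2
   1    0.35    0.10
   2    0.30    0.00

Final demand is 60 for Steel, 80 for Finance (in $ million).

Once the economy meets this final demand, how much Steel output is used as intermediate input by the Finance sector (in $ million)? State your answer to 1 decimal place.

I − A =
  [   0.65    -0.10]
  [  -0.30     1.00]
det(I−A) = (0.65)(1.00) − (-0.10)(-0.30) = 0.6200
adj(I−A) = [[1.00, 0.10], [0.30, 0.65]]
(I − A)⁻¹ = adj(I−A) / det(I−A) ≈
  [   1.6129     0.1613]
  [   0.4839     1.0484]
First solve x = (I − A)⁻¹ d = adj(I−A)·d / det(I−A); in particular x_2 = (0.30·60 + 0.65·80) / 0.6200 = 70.00 / 0.6200 ≈ 112.903.
Intermediate flow from 1 to 2: z_12 = a_12 · x_2 = 0.10 × 70.00 / 0.6200 = 7.00 / 0.6200 ≈ 11.3.

z_12 = 11.3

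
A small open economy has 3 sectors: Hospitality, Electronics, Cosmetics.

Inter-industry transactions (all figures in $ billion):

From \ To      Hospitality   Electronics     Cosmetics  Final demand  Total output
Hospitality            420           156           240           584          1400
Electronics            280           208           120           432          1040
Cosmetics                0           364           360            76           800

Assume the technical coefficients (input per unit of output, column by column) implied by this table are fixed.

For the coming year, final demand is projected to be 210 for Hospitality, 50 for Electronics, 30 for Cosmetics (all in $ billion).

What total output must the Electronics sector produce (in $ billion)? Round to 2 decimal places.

x_2 = 202.35

Technical coefficients a_ij = z_ij / X_j:
  a_11 = 420/1400 = 0.30, a_21 = 280/1400 = 0.20, a_31 = 0/1400 = 0.00
  a_12 = 156/1040 = 0.15, a_22 = 208/1040 = 0.20, a_32 = 364/1040 = 0.35
  a_13 = 240/800 = 0.30, a_23 = 120/800 = 0.15, a_33 = 360/800 = 0.45
I − A =
  [   0.70    -0.15    -0.30]
  [  -0.20     0.80    -0.15]
  [   0.00    -0.35     0.55]
Cofactors of I−A, C_ij = (−1)^(i+j)·(minor ij) (rows/columns in the sector order above):
  C_11 = (0.80)(0.55) − (-0.15)(-0.35) = 0.3875
  C_12 = −[(-0.20)(0.55) − (-0.15)(0.00)] = 0.1100
  C_13 = (-0.20)(-0.35) − (0.80)(0.00) = 0.0700
  C_21 = −[(-0.15)(0.55) − (-0.30)(-0.35)] = 0.1875
  C_22 = (0.70)(0.55) − (-0.30)(0.00) = 0.3850
  C_23 = −[(0.70)(-0.35) − (-0.15)(0.00)] = 0.2450
  C_31 = (-0.15)(-0.15) − (-0.30)(0.80) = 0.2625
  C_32 = −[(0.70)(-0.15) − (-0.30)(-0.20)] = 0.1650
  C_33 = (0.70)(0.80) − (-0.15)(-0.20) = 0.5300
det(I−A) = Σ_j (I−A)_1j·C_1j = (0.70)(0.3875) + (-0.15)(0.1100) + (-0.30)(0.0700) = 0.23375
adj(I−A) = Cᵀ =
  [ 0.3875   0.1875   0.2625]
  [ 0.1100   0.3850   0.1650]
  [ 0.0700   0.2450   0.5300]
(I − A)⁻¹ = adj(I−A) / det(I−A) ≈
  [   1.6578     0.8021     1.1230]
  [   0.4706     1.6471     0.7059]
  [   0.2995     1.0481     2.2674]
x = (I − A)⁻¹ d = adj(I−A)·d / det(I−A), with det(I−A) = 0.23375:
  x_1 = (0.3875·210 + 0.1875·50 + 0.2625·30) / 0.23375 = 98.625 / 0.23375 ≈ 421.93
  x_2 = (0.1100·210 + 0.3850·50 + 0.1650·30) / 0.23375 = 47.30 / 0.23375 ≈ 202.35
  x_3 = (0.0700·210 + 0.2450·50 + 0.5300·30) / 0.23375 = 42.85 / 0.23375 ≈ 183.32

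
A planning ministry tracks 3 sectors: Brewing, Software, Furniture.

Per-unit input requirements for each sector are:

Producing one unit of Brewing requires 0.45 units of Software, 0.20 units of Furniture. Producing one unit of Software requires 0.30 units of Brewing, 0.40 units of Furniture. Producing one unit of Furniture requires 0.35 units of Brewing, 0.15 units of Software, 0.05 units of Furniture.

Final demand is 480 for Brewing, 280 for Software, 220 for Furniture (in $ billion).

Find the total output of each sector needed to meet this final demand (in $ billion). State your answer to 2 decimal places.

x_1 = 1021.54, x_2 = 861.07, x_3 = 809.20

I − A =
  [   1.00    -0.30    -0.35]
  [  -0.45     1.00    -0.15]
  [  -0.20    -0.40     0.95]
Cofactors of I−A, C_ij = (−1)^(i+j)·(minor ij) (rows/columns in the sector order above):
  C_11 = (1.00)(0.95) − (-0.15)(-0.40) = 0.8900
  C_12 = −[(-0.45)(0.95) − (-0.15)(-0.20)] = 0.4575
  C_13 = (-0.45)(-0.40) − (1.00)(-0.20) = 0.3800
  C_21 = −[(-0.30)(0.95) − (-0.35)(-0.40)] = 0.4250
  C_22 = (1.00)(0.95) − (-0.35)(-0.20) = 0.8800
  C_23 = −[(1.00)(-0.40) − (-0.30)(-0.20)] = 0.4600
  C_31 = (-0.30)(-0.15) − (-0.35)(1.00) = 0.3950
  C_32 = −[(1.00)(-0.15) − (-0.35)(-0.45)] = 0.3075
  C_33 = (1.00)(1.00) − (-0.30)(-0.45) = 0.8650
det(I−A) = Σ_j (I−A)_1j·C_1j = (1.00)(0.8900) + (-0.30)(0.4575) + (-0.35)(0.3800) = 0.61975
adj(I−A) = Cᵀ =
  [ 0.8900   0.4250   0.3950]
  [ 0.4575   0.8800   0.3075]
  [ 0.3800   0.4600   0.8650]
(I − A)⁻¹ = adj(I−A) / det(I−A) ≈
  [   1.4361     0.6858     0.6374]
  [   0.7382     1.4199     0.4962]
  [   0.6132     0.7422     1.3957]
x = (I − A)⁻¹ d = adj(I−A)·d / det(I−A), with det(I−A) = 0.61975:
  x_1 = (0.8900·480 + 0.4250·280 + 0.3950·220) / 0.61975 = 633.10 / 0.61975 ≈ 1021.54
  x_2 = (0.4575·480 + 0.8800·280 + 0.3075·220) / 0.61975 = 533.65 / 0.61975 ≈ 861.07
  x_3 = (0.3800·480 + 0.4600·280 + 0.8650·220) / 0.61975 = 501.50 / 0.61975 ≈ 809.20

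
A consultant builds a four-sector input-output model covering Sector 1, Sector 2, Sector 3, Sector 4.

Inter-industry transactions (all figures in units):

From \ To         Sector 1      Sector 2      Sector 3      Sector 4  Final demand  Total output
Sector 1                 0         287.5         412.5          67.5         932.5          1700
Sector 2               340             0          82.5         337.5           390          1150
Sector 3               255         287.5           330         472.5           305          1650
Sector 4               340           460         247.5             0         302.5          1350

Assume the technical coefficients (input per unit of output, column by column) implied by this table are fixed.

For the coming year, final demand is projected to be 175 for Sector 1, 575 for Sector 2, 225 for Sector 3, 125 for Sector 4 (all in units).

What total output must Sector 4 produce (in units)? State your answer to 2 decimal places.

Technical coefficients a_ij = z_ij / X_j:
  a_11 = 0/1700 = 0.00, a_21 = 340/1700 = 0.20, a_31 = 255/1700 = 0.15, a_41 = 340/1700 = 0.20
  a_12 = 287.5/1150 = 0.25, a_22 = 0/1150 = 0.00, a_32 = 287.5/1150 = 0.25, a_42 = 460/1150 = 0.40
  a_13 = 412.5/1650 = 0.25, a_23 = 82.5/1650 = 0.05, a_33 = 330/1650 = 0.20, a_43 = 247.5/1650 = 0.15
  a_14 = 67.5/1350 = 0.05, a_24 = 337.5/1350 = 0.25, a_34 = 472.5/1350 = 0.35, a_44 = 0/1350 = 0.00
I − A =
  [   1.00    -0.25    -0.25    -0.05]
  [  -0.20     1.00    -0.05    -0.25]
  [  -0.15    -0.25     0.80    -0.35]
  [  -0.20    -0.40    -0.15     1.00]
Compute the cofactors C_ij = (−1)^(i+j)·(3×3 minor ij) of I−A; the adjugate is their transpose:
adj(I−A) = Cᵀ =
  [ 0.638625   0.302250   0.255375   0.196875]
  [ 0.206125   0.683375   0.151000   0.234000]
  [ 0.295500   0.445500   0.823500   0.414375]
  [ 0.254500   0.400625   0.235000   0.695625]
det(I−A) = Σ_j (I−A)_1j·C_1j = (1.00)(0.638625) + (-0.25)(0.206125) + (-0.25)(0.295500) + (-0.05)(0.254500) = 0.50049375
(I − A)⁻¹ = adj(I−A) / det(I−A) ≈
  [   1.2760     0.6039     0.5102     0.3934]
  [   0.4118     1.3654     0.3017     0.4675]
  [   0.5904     0.8901     1.6454     0.8279]
  [   0.5085     0.8005     0.4695     1.3899]
x = (I − A)⁻¹ d = adj(I−A)·d / det(I−A), with det(I−A) = 0.50049375:
  x_1 = (0.638625·175 + 0.302250·575 + 0.255375·225 + 0.196875·125) / 0.50049375 = 367.621875 / 0.50049375 ≈ 734.52
  x_2 = (0.206125·175 + 0.683375·575 + 0.151000·225 + 0.234000·125) / 0.50049375 = 492.2375 / 0.50049375 ≈ 983.50
  x_3 = (0.295500·175 + 0.445500·575 + 0.823500·225 + 0.414375·125) / 0.50049375 = 544.959375 / 0.50049375 ≈ 1088.84
  x_4 = (0.254500·175 + 0.400625·575 + 0.235000·225 + 0.695625·125) / 0.50049375 = 414.725 / 0.50049375 ≈ 828.63

x_4 = 828.63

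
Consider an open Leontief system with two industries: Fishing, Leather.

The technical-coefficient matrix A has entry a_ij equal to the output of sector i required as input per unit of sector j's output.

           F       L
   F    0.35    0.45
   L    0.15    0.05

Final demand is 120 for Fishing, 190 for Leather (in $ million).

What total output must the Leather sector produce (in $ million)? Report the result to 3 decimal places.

I − A =
  [   0.65    -0.45]
  [  -0.15     0.95]
det(I−A) = (0.65)(0.95) − (-0.45)(-0.15) = 0.5500
adj(I−A) = [[0.95, 0.45], [0.15, 0.65]]
(I − A)⁻¹ = adj(I−A) / det(I−A) ≈
  [   1.7273     0.8182]
  [   0.2727     1.1818]
x = (I − A)⁻¹ d = adj(I−A)·d / det(I−A), with det(I−A) = 0.5500:
  x_F = (0.95·120 + 0.45·190) / 0.5500 = 199.50 / 0.5500 ≈ 362.727
  x_L = (0.15·120 + 0.65·190) / 0.5500 = 141.50 / 0.5500 ≈ 257.273

x_L = 257.273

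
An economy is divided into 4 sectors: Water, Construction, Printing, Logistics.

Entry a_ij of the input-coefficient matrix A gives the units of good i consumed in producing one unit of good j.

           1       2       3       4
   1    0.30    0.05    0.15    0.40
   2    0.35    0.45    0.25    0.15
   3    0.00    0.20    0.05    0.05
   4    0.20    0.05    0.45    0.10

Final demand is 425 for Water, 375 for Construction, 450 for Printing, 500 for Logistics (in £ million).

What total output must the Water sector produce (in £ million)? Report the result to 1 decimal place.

I − A =
  [   0.70    -0.05    -0.15    -0.40]
  [  -0.35     0.55    -0.25    -0.15]
  [   0.00    -0.20     0.95    -0.05]
  [  -0.20    -0.05    -0.45     0.90]
Compute the cofactors C_ij = (−1)^(i+j)·(3×3 minor ij) of I−A; the adjugate is their transpose:
adj(I−A) = Cᵀ =
  [ 0.391625   0.124000   0.191750   0.205375]
  [ 0.322375   0.505250   0.299500   0.244125]
  [ 0.075375   0.112250   0.273000   0.067375]
  [ 0.142625   0.111750   0.195750   0.303625]
det(I−A) = Σ_j (I−A)_1j·C_1j = (0.70)(0.391625) + (-0.05)(0.322375) + (-0.15)(0.075375) + (-0.40)(0.142625) = 0.1896625
(I − A)⁻¹ = adj(I−A) / det(I−A) ≈
  [   2.0649     0.6538     1.0110     1.0828]
  [   1.6997     2.6639     1.5791     1.2872]
  [   0.3974     0.5918     1.4394     0.3552]
  [   0.7520     0.5892     1.0321     1.6009]
x = (I − A)⁻¹ d = adj(I−A)·d / det(I−A), with det(I−A) = 0.1896625:
  x_1 = (0.391625·425 + 0.124000·375 + 0.191750·450 + 0.205375·500) / 0.1896625 = 401.915625 / 0.1896625 ≈ 2119.1
  x_2 = (0.322375·425 + 0.505250·375 + 0.299500·450 + 0.244125·500) / 0.1896625 = 583.315625 / 0.1896625 ≈ 3075.5
  x_3 = (0.075375·425 + 0.112250·375 + 0.273000·450 + 0.067375·500) / 0.1896625 = 230.665625 / 0.1896625 ≈ 1216.2
  x_4 = (0.142625·425 + 0.111750·375 + 0.195750·450 + 0.303625·500) / 0.1896625 = 342.421875 / 0.1896625 ≈ 1805.4

x_1 = 2119.1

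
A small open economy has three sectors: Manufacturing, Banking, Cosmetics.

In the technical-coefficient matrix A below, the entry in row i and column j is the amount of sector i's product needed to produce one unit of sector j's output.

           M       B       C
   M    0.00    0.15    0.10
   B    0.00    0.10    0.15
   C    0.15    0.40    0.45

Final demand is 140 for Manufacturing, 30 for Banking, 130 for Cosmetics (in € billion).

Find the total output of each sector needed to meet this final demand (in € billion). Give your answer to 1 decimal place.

I − A =
  [   1.00    -0.15    -0.10]
  [   0.00     0.90    -0.15]
  [  -0.15    -0.40     0.55]
Cofactors of I−A, C_ij = (−1)^(i+j)·(minor ij) (rows/columns in the sector order above):
  C_11 = (0.90)(0.55) − (-0.15)(-0.40) = 0.4350
  C_12 = −[(0.00)(0.55) − (-0.15)(-0.15)] = 0.0225
  C_13 = (0.00)(-0.40) − (0.90)(-0.15) = 0.1350
  C_21 = −[(-0.15)(0.55) − (-0.10)(-0.40)] = 0.1225
  C_22 = (1.00)(0.55) − (-0.10)(-0.15) = 0.5350
  C_23 = −[(1.00)(-0.40) − (-0.15)(-0.15)] = 0.4225
  C_31 = (-0.15)(-0.15) − (-0.10)(0.90) = 0.1125
  C_32 = −[(1.00)(-0.15) − (-0.10)(0.00)] = 0.1500
  C_33 = (1.00)(0.90) − (-0.15)(0.00) = 0.9000
det(I−A) = Σ_j (I−A)_1j·C_1j = (1.00)(0.4350) + (-0.15)(0.0225) + (-0.10)(0.1350) = 0.418125
adj(I−A) = Cᵀ =
  [ 0.4350   0.1225   0.1125]
  [ 0.0225   0.5350   0.1500]
  [ 0.1350   0.4225   0.9000]
(I − A)⁻¹ = adj(I−A) / det(I−A) ≈
  [   1.0404     0.2930     0.2691]
  [   0.0538     1.2795     0.3587]
  [   0.3229     1.0105     2.1525]
x = (I − A)⁻¹ d = adj(I−A)·d / det(I−A), with det(I−A) = 0.418125:
  x_M = (0.4350·140 + 0.1225·30 + 0.1125·130) / 0.418125 = 79.20 / 0.418125 ≈ 189.4
  x_B = (0.0225·140 + 0.5350·30 + 0.1500·130) / 0.418125 = 38.70 / 0.418125 ≈ 92.6
  x_C = (0.1350·140 + 0.4225·30 + 0.9000·130) / 0.418125 = 148.575 / 0.418125 ≈ 355.3

x_M = 189.4, x_B = 92.6, x_C = 355.3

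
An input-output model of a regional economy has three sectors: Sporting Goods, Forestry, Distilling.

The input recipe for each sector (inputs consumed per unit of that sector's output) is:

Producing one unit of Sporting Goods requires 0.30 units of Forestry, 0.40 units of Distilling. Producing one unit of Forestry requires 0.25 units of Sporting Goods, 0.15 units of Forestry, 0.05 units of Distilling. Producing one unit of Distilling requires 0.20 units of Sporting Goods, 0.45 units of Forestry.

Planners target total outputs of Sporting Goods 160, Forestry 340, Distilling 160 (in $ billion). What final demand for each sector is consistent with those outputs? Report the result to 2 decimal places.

d_S = 43.00, d_F = 169.00, d_D = 79.00

I − A =
  [   1.00    -0.25    -0.20]
  [  -0.30     0.85    -0.45]
  [  -0.40    -0.05     1.00]
d = (I − A) x:
  d_S = (+1.00)·160 + (-0.25)·340 + (-0.20)·160 = 43.00
  d_F = (-0.30)·160 + (+0.85)·340 + (-0.45)·160 = 169.00
  d_D = (-0.40)·160 + (-0.05)·340 + (+1.00)·160 = 79.00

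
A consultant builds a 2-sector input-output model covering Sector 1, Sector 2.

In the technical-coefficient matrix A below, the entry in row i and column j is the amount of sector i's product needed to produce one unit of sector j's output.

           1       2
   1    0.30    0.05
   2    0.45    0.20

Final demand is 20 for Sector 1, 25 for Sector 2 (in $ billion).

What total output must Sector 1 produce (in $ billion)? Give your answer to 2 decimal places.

x_1 = 32.09

I − A =
  [   0.70    -0.05]
  [  -0.45     0.80]
det(I−A) = (0.70)(0.80) − (-0.05)(-0.45) = 0.5375
adj(I−A) = [[0.80, 0.05], [0.45, 0.70]]
(I − A)⁻¹ = adj(I−A) / det(I−A) ≈
  [   1.4884     0.0930]
  [   0.8372     1.3023]
x = (I − A)⁻¹ d = adj(I−A)·d / det(I−A), with det(I−A) = 0.5375:
  x_1 = (0.80·20 + 0.05·25) / 0.5375 = 17.25 / 0.5375 ≈ 32.09
  x_2 = (0.45·20 + 0.70·25) / 0.5375 = 26.50 / 0.5375 ≈ 49.30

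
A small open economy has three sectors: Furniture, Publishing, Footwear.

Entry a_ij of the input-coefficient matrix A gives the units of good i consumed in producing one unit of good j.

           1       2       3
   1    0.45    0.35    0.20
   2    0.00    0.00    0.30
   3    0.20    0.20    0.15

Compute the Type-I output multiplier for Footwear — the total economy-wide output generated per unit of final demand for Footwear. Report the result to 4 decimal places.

I − A =
  [   0.55    -0.35    -0.20]
  [   0.00     1.00    -0.30]
  [  -0.20    -0.20     0.85]
Cofactors of I−A, C_ij = (−1)^(i+j)·(minor ij) (rows/columns in the sector order above):
  C_11 = (1.00)(0.85) − (-0.30)(-0.20) = 0.7900
  C_12 = −[(0.00)(0.85) − (-0.30)(-0.20)] = 0.0600
  C_13 = (0.00)(-0.20) − (1.00)(-0.20) = 0.2000
  C_21 = −[(-0.35)(0.85) − (-0.20)(-0.20)] = 0.3375
  C_22 = (0.55)(0.85) − (-0.20)(-0.20) = 0.4275
  C_23 = −[(0.55)(-0.20) − (-0.35)(-0.20)] = 0.1800
  C_31 = (-0.35)(-0.30) − (-0.20)(1.00) = 0.3050
  C_32 = −[(0.55)(-0.30) − (-0.20)(0.00)] = 0.1650
  C_33 = (0.55)(1.00) − (-0.35)(0.00) = 0.5500
det(I−A) = Σ_j (I−A)_1j·C_1j = (0.55)(0.7900) + (-0.35)(0.0600) + (-0.20)(0.2000) = 0.3735
adj(I−A) = Cᵀ =
  [ 0.7900   0.3375   0.3050]
  [ 0.0600   0.4275   0.1650]
  [ 0.2000   0.1800   0.5500]
(I − A)⁻¹ = adj(I−A) / det(I−A) ≈
  [   2.11513     0.90361     0.81660]
  [   0.16064     1.14458     0.44177]
  [   0.53548     0.48193     1.47256]
The output multiplier for sector j is the column-j sum of the Leontief inverse (I − A)⁻¹ = adj(I−A) / det(I−A).
Column 3 of adj(I−A): (0.3050, 0.1650, 0.5500); det(I−A) = 0.3735.
m_3 = (0.3050 + 0.1650 + 0.5500) / 0.3735 = 1.02 / 0.3735 ≈ 2.7309.

m_3 = 2.7309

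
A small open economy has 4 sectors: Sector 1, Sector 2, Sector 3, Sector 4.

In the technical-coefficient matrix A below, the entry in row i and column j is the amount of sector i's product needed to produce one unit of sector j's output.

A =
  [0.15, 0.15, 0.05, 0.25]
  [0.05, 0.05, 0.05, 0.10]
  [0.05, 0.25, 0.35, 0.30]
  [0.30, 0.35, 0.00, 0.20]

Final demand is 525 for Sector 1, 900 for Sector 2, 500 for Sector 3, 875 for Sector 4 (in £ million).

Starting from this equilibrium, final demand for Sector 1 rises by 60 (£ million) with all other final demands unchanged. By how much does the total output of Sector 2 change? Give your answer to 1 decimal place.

Δx_2 = 9.6

I − A =
  [   0.85    -0.15    -0.05    -0.25]
  [  -0.05     0.95    -0.05    -0.10]
  [  -0.05    -0.25     0.65    -0.30]
  [  -0.30    -0.35     0.00     0.80]
Compute the cofactors C_ij = (−1)^(i+j)·(3×3 minor ij) of I−A; the adjugate is their transpose:
adj(I−A) = Cᵀ =
  [ 0.456000   0.150125   0.046625   0.178750]
  [ 0.052000   0.386750   0.033750   0.077250]
  [ 0.144500   0.264375   0.530125   0.277000]
  [ 0.193750   0.225500   0.032250   0.506000]
det(I−A) = Σ_j (I−A)_1j·C_1j = (0.85)(0.456000) + (-0.15)(0.052000) + (-0.05)(0.144500) + (-0.25)(0.193750) = 0.3241375
(I − A)⁻¹ = adj(I−A) / det(I−A) ≈
  [   1.4068     0.4632     0.1438     0.5515]
  [   0.1604     1.1932     0.1041     0.2383]
  [   0.4458     0.8156     1.6355     0.8546]
  [   0.5977     0.6957     0.0995     1.5611]
Δx = (I − A)⁻¹ Δd with Δd having +60 in the Sector 1 component and 0 elsewhere.
So Δx_2 = L_21 · (+60), where L_21 = adj(I−A)_21 / det(I−A) = 0.052000 / 0.3241375.
Δx_2 = 0.052000 × (+60) / 0.3241375 = 3.12 / 0.3241375 ≈ 9.6.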